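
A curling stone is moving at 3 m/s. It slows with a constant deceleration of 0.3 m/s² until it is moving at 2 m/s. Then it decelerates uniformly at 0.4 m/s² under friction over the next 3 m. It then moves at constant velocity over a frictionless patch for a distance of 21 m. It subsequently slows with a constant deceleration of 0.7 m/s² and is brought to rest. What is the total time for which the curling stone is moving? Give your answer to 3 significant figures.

Phase 1 (decelerating): v₀ = 3.00 m/s, a = -0.3 m/s².
v = v₀ + at → t = (2 − 3.00) / -0.3 = 3.33 s
v² = v₀² + 2aΔx → Δx = (2² − 3.00²)/(2·-0.3) = 8.33 m

Phase 2 (decelerating): v₀ = 2.00 m/s, a = -0.4 m/s².
v² = v₀² + 2aΔx = 2.00² + 2·-0.4·3 = 1.60 → v = 1.26 m/s
t = (v − v₀)/a = (1.26 − 2.00)/-0.4 = 1.84 s

Phase 3 (constant speed): v₀ = 1.26 m/s, a = 0 m/s².
Constant speed: t = d/v = 21/1.26 = 16.6 s

Phase 4 (decelerating): v₀ = 1.26 m/s, a = -0.7 m/s².
v = v₀ + at → t = (0 − 1.26) / -0.7 = 1.81 s
v² = v₀² + 2aΔx → Δx = (0² − 1.26²)/(2·-0.7) = 1.14 m
Total time = 3.33 + 1.84 + 16.6 + 1.81 = 23.6 s

23.6 s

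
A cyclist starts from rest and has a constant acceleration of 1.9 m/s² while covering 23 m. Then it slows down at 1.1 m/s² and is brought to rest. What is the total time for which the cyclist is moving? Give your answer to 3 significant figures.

Phase 1 (accelerating): v₀ = 0 m/s, a = 1.9 m/s².
v² = v₀² + 2aΔx = 0² + 2·1.9·23 = 87.4 → v = 9.35 m/s
t = (v − v₀)/a = (9.35 − 0)/1.9 = 4.92 s

Phase 2 (decelerating): v₀ = 9.35 m/s, a = -1.1 m/s².
v = v₀ + at → t = (0 − 9.35) / -1.1 = 8.50 s
v² = v₀² + 2aΔx → Δx = (0² − 9.35²)/(2·-1.1) = 39.7 m
Total time = 4.92 + 8.50 = 13.4 s

13.4 s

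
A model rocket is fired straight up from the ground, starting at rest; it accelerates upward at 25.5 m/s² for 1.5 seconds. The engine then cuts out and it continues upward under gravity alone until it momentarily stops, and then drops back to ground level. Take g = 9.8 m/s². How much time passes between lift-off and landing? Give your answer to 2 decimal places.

10.00 s

Phase 1 (powered ascent): v₀ = 0 m/s, a = 25.5 m/s².
v = v₀ + at = 0 + (25.5)(1.5) = 38.2 m/s
Δx = v₀t + ½at² = 0·1.5 + 0.5·25.5·1.5² = 28.7 m

Phase 2 (coasting upward): v₀ = 38.2 m/s, a = -9.8 m/s².
v = v₀ + at → t = (0 − 38.2) / -9.8 = 3.90 s
v² = v₀² + 2aΔx → Δx = (0² − 38.2²)/(2·-9.8) = 74.6 m

Phase 3 (free fall): v₀ = 0 m/s, a = -9.8 m/s².
Falls 103 m from rest: t = √(2·103/9.8) = 4.59 s; v = g·t = 45.0 m/s.
Total time = 1.50 + 3.90 + 4.59 = 10.0 s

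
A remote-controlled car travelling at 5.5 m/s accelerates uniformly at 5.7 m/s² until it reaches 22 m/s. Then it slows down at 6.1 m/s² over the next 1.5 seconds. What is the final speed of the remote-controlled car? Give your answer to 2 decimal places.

Phase 1 (accelerating): v₀ = 5.50 m/s, a = 5.7 m/s².
v = v₀ + at → t = (22 − 5.50) / 5.7 = 2.89 s
v² = v₀² + 2aΔx → Δx = (22² − 5.50²)/(2·5.7) = 39.8 m

Phase 2 (decelerating): v₀ = 22.0 m/s, a = -6.1 m/s².
v = v₀ + at = 22.0 + (-6.1)(1.5) = 12.9 m/s
Δx = v₀t + ½at² = 22.0·1.5 + 0.5·-6.1·1.5² = 26.1 m
Final speed = 12.9 m/s

12.85 m/s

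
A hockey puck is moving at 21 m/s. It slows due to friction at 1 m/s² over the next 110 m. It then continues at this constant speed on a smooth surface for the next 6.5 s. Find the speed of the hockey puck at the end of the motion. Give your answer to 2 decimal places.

Phase 1 (decelerating): v₀ = 21.0 m/s, a = -1 m/s².
v² = v₀² + 2aΔx = 21.0² + 2·-1·110 = 221 → v = 14.9 m/s
t = (v − v₀)/a = (14.9 − 21.0)/-1 = 6.13 s

Phase 2 (constant speed): v₀ = 14.9 m/s, a = 0 m/s².
v = v₀ + at = 14.9 + (0)(6.5) = 14.9 m/s
Δx = v₀t + ½at² = 14.9·6.5 + 0.5·0·6.5² = 96.6 m
Final speed = 14.9 m/s

14.87 m/s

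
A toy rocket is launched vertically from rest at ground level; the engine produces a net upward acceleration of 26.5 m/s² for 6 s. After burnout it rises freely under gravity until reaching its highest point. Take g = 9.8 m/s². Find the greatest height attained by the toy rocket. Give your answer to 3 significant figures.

Phase 1 (powered ascent): v₀ = 0 m/s, a = 26.5 m/s².
v = v₀ + at = 0 + (26.5)(6) = 159 m/s
Δx = v₀t + ½at² = 0·6 + 0.5·26.5·6² = 477 m

Phase 2 (coasting upward): v₀ = 159 m/s, a = -9.8 m/s².
v = v₀ + at → t = (0 − 159) / -9.8 = 16.2 s
v² = v₀² + 2aΔx → Δx = (0² − 159²)/(2·-9.8) = 1290 m
Maximum height = 477 + 1290 = 1770 m

1770 m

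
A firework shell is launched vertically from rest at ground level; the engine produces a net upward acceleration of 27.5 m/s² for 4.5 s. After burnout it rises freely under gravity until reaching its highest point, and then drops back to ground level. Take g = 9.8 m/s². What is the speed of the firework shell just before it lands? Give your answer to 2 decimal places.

144.12 m/s

Phase 1 (powered ascent): v₀ = 0 m/s, a = 27.5 m/s².
v = v₀ + at = 0 + (27.5)(4.5) = 124 m/s
Δx = v₀t + ½at² = 0·4.5 + 0.5·27.5·4.5² = 278 m

Phase 2 (coasting upward): v₀ = 124 m/s, a = -9.8 m/s².
v = v₀ + at → t = (0 − 124) / -9.8 = 12.6 s
v² = v₀² + 2aΔx → Δx = (0² − 124²)/(2·-9.8) = 781 m

Phase 3 (free fall): v₀ = 0 m/s, a = -9.8 m/s².
Falls 1060 m from rest: t = √(2·1060/9.8) = 14.7 s; v = g·t = 144 m/s.
Impact speed = 144 m/s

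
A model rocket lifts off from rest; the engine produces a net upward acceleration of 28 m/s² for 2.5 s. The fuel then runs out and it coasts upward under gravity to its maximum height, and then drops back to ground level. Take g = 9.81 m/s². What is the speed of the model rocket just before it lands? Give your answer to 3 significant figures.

Phase 1 (powered ascent): v₀ = 0 m/s, a = 28 m/s².
v = v₀ + at = 0 + (28)(2.5) = 70.0 m/s
Δx = v₀t + ½at² = 0·2.5 + 0.5·28·2.5² = 87.5 m

Phase 2 (coasting upward): v₀ = 70.0 m/s, a = -9.81 m/s².
v = v₀ + at → t = (0 − 70.0) / -9.81 = 7.14 s
v² = v₀² + 2aΔx → Δx = (0² − 70.0²)/(2·-9.81) = 250 m

Phase 3 (free fall): v₀ = 0 m/s, a = -9.81 m/s².
Falls 337 m from rest: t = √(2·337/9.81) = 8.29 s; v = g·t = 81.3 m/s.
Impact speed = 81.3 m/s

81.3 m/s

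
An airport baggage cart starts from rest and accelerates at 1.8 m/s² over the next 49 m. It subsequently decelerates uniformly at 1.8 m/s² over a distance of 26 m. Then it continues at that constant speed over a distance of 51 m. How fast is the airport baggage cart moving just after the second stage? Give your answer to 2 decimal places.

9.10 m/s

Phase 1 (accelerating): v₀ = 0 m/s, a = 1.8 m/s².
v² = v₀² + 2aΔx = 0² + 2·1.8·49 = 176 → v = 13.3 m/s
t = (v − v₀)/a = (13.3 − 0)/1.8 = 7.38 s

Phase 2 (decelerating): v₀ = 13.3 m/s, a = -1.8 m/s².
v² = v₀² + 2aΔx = 13.3² + 2·-1.8·26 = 82.8 → v = 9.10 m/s
t = (v − v₀)/a = (9.10 − 13.3)/-1.8 = 2.32 s
Speed at end of phase 2 = 9.10 m/s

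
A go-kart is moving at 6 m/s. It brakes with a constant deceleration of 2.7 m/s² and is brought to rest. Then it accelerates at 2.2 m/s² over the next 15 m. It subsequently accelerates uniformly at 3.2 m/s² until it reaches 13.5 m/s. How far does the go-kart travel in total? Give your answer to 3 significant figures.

Phase 1 (decelerating): v₀ = 6.00 m/s, a = -2.7 m/s².
v = v₀ + at → t = (0 − 6.00) / -2.7 = 2.22 s
v² = v₀² + 2aΔx → Δx = (0² − 6.00²)/(2·-2.7) = 6.67 m

Phase 2 (accelerating): v₀ = 0 m/s, a = 2.2 m/s².
v² = v₀² + 2aΔx = 0² + 2·2.2·15 = 66.0 → v = 8.12 m/s
t = (v − v₀)/a = (8.12 − 0)/2.2 = 3.69 s

Phase 3 (accelerating): v₀ = 8.12 m/s, a = 3.2 m/s².
v = v₀ + at → t = (13.5 − 8.12) / 3.2 = 1.68 s
v² = v₀² + 2aΔx → Δx = (13.5² − 8.12²)/(2·3.2) = 18.2 m
Total distance = 6.67 + 15.0 + 18.2 = 39.8 m

39.8 m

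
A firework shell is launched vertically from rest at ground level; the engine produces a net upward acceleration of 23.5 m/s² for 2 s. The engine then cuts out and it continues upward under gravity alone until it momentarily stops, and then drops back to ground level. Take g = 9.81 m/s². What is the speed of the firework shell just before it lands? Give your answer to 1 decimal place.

56.0 m/s

Phase 1 (powered ascent): v₀ = 0 m/s, a = 23.5 m/s².
v = v₀ + at = 0 + (23.5)(2) = 47.0 m/s
Δx = v₀t + ½at² = 0·2 + 0.5·23.5·2² = 47.0 m

Phase 2 (coasting upward): v₀ = 47.0 m/s, a = -9.81 m/s².
v = v₀ + at → t = (0 − 47.0) / -9.81 = 4.79 s
v² = v₀² + 2aΔx → Δx = (0² − 47.0²)/(2·-9.81) = 113 m

Phase 3 (free fall): v₀ = 0 m/s, a = -9.81 m/s².
Falls 160 m from rest: t = √(2·160/9.81) = 5.70 s; v = g·t = 56.0 m/s.
Impact speed = 56.0 m/s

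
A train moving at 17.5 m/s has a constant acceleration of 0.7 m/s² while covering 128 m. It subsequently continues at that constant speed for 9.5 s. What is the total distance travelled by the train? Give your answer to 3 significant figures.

Phase 1 (accelerating): v₀ = 17.5 m/s, a = 0.7 m/s².
v² = v₀² + 2aΔx = 17.5² + 2·0.7·128 = 485 → v = 22.0 m/s
t = (v − v₀)/a = (22.0 − 17.5)/0.7 = 6.48 s

Phase 2 (constant speed): v₀ = 22.0 m/s, a = 0 m/s².
v = v₀ + at = 22.0 + (0)(9.5) = 22.0 m/s
Δx = v₀t + ½at² = 22.0·9.5 + 0.5·0·9.5² = 209 m
Total distance = 128 + 209 = 337 m

337 m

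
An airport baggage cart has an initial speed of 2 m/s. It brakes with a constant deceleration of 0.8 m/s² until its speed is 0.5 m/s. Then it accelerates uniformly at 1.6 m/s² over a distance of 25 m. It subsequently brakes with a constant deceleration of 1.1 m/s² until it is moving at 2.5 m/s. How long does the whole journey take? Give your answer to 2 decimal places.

Phase 1 (decelerating): v₀ = 2.00 m/s, a = -0.8 m/s².
v = v₀ + at → t = (0.5 − 2.00) / -0.8 = 1.88 s
v² = v₀² + 2aΔx → Δx = (0.5² − 2.00²)/(2·-0.8) = 2.34 m

Phase 2 (accelerating): v₀ = 0.500 m/s, a = 1.6 m/s².
v² = v₀² + 2aΔx = 0.500² + 2·1.6·25 = 80.2 → v = 8.96 m/s
t = (v − v₀)/a = (8.96 − 0.500)/1.6 = 5.29 s

Phase 3 (decelerating): v₀ = 8.96 m/s, a = -1.1 m/s².
v = v₀ + at → t = (2.5 − 8.96) / -1.1 = 5.87 s
v² = v₀² + 2aΔx → Δx = (2.5² − 8.96²)/(2·-1.1) = 33.6 m
Total time = 1.88 + 5.29 + 5.87 = 13.0 s

13.03 s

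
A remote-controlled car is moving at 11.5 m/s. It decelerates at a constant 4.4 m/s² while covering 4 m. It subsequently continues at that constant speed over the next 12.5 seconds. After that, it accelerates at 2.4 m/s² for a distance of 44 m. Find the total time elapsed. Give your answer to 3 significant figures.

Phase 1 (decelerating): v₀ = 11.5 m/s, a = -4.4 m/s².
v² = v₀² + 2aΔx = 11.5² + 2·-4.4·4 = 97.0 → v = 9.85 m/s
t = (v − v₀)/a = (9.85 − 11.5)/-4.4 = 0.375 s

Phase 2 (constant speed): v₀ = 9.85 m/s, a = 0 m/s².
v = v₀ + at = 9.85 + (0)(12.5) = 9.85 m/s
Δx = v₀t + ½at² = 9.85·12.5 + 0.5·0·12.5² = 123 m

Phase 3 (accelerating): v₀ = 9.85 m/s, a = 2.4 m/s².
v² = v₀² + 2aΔx = 9.85² + 2·2.4·44 = 308 → v = 17.6 m/s
t = (v − v₀)/a = (17.6 − 9.85)/2.4 = 3.21 s
Total time = 0.375 + 12.5 + 3.21 = 16.1 s

16.1 s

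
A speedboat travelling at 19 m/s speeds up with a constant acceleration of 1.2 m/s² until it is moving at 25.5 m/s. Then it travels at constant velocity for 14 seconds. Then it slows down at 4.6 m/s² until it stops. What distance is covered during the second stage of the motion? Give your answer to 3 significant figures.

357 m

Phase 1 (accelerating): v₀ = 19.0 m/s, a = 1.2 m/s².
v = v₀ + at → t = (25.5 − 19.0) / 1.2 = 5.42 s
v² = v₀² + 2aΔx → Δx = (25.5² − 19.0²)/(2·1.2) = 121 m

Phase 2 (constant speed): v₀ = 25.5 m/s, a = 0 m/s².
v = v₀ + at = 25.5 + (0)(14) = 25.5 m/s
Δx = v₀t + ½at² = 25.5·14 + 0.5·0·14² = 357 m
Distance in phase 2 = 357 m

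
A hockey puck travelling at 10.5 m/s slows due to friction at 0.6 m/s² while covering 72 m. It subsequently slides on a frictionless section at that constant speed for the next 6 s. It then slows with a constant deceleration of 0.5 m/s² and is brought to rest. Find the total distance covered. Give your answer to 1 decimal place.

Phase 1 (decelerating): v₀ = 10.5 m/s, a = -0.6 m/s².
v² = v₀² + 2aΔx = 10.5² + 2·-0.6·72 = 23.9 → v = 4.88 m/s
t = (v − v₀)/a = (4.88 − 10.5)/-0.6 = 9.36 s

Phase 2 (constant speed): v₀ = 4.88 m/s, a = 0 m/s².
v = v₀ + at = 4.88 + (0)(6) = 4.88 m/s
Δx = v₀t + ½at² = 4.88·6 + 0.5·0·6² = 29.3 m

Phase 3 (decelerating): v₀ = 4.88 m/s, a = -0.5 m/s².
v = v₀ + at → t = (0 − 4.88) / -0.5 = 9.77 s
v² = v₀² + 2aΔx → Δx = (0² − 4.88²)/(2·-0.5) = 23.9 m
Total distance = 72.0 + 29.3 + 23.9 = 125 m

125.2 m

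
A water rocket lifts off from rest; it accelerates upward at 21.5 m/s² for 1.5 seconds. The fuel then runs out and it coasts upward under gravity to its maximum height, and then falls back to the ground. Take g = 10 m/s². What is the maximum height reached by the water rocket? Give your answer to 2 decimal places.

Phase 1 (powered ascent): v₀ = 0 m/s, a = 21.5 m/s².
v = v₀ + at = 0 + (21.5)(1.5) = 32.2 m/s
Δx = v₀t + ½at² = 0·1.5 + 0.5·21.5·1.5² = 24.2 m

Phase 2 (coasting upward): v₀ = 32.2 m/s, a = -10 m/s².
v = v₀ + at → t = (0 − 32.2) / -10 = 3.23 s
v² = v₀² + 2aΔx → Δx = (0² − 32.2²)/(2·-10) = 52.0 m
Maximum height = 24.2 + 52.0 = 76.2 m

76.19 m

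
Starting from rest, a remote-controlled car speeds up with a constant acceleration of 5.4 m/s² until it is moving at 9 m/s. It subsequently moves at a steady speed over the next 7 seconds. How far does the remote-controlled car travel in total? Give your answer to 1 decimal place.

Phase 1 (accelerating): v₀ = 0 m/s, a = 5.4 m/s².
v = v₀ + at → t = (9 − 0) / 5.4 = 1.67 s
v² = v₀² + 2aΔx → Δx = (9² − 0²)/(2·5.4) = 7.50 m

Phase 2 (constant speed): v₀ = 9.00 m/s, a = 0 m/s².
v = v₀ + at = 9.00 + (0)(7) = 9.00 m/s
Δx = v₀t + ½at² = 9.00·7 + 0.5·0·7² = 63.0 m
Total distance = 7.50 + 63.0 = 70.5 m

70.5 m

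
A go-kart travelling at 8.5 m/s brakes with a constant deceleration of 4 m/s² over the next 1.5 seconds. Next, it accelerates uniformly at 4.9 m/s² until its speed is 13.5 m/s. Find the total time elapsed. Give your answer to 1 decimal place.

Phase 1 (decelerating): v₀ = 8.50 m/s, a = -4 m/s².
v = v₀ + at = 8.50 + (-4)(1.5) = 2.50 m/s
Δx = v₀t + ½at² = 8.50·1.5 + 0.5·-4·1.5² = 8.25 m

Phase 2 (accelerating): v₀ = 2.50 m/s, a = 4.9 m/s².
v = v₀ + at → t = (13.5 − 2.50) / 4.9 = 2.24 s
v² = v₀² + 2aΔx → Δx = (13.5² − 2.50²)/(2·4.9) = 18.0 m
Total time = 1.50 + 2.24 = 3.74 s

3.7 s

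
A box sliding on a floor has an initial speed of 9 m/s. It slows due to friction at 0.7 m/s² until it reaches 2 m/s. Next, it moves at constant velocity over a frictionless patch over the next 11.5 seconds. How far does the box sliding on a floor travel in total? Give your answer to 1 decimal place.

78.0 m

Phase 1 (decelerating): v₀ = 9.00 m/s, a = -0.7 m/s².
v = v₀ + at → t = (2 − 9.00) / -0.7 = 10.0 s
v² = v₀² + 2aΔx → Δx = (2² − 9.00²)/(2·-0.7) = 55.0 m

Phase 2 (constant speed): v₀ = 2.00 m/s, a = 0 m/s².
v = v₀ + at = 2.00 + (0)(11.5) = 2.00 m/s
Δx = v₀t + ½at² = 2.00·11.5 + 0.5·0·11.5² = 23.0 m
Total distance = 55.0 + 23.0 = 78.0 m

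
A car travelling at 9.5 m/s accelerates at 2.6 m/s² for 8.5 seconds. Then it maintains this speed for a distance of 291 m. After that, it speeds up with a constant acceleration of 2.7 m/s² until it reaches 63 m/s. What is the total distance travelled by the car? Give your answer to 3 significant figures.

Phase 1 (accelerating): v₀ = 9.50 m/s, a = 2.6 m/s².
v = v₀ + at = 9.50 + (2.6)(8.5) = 31.6 m/s
Δx = v₀t + ½at² = 9.50·8.5 + 0.5·2.6·8.5² = 175 m

Phase 2 (constant speed): v₀ = 31.6 m/s, a = 0 m/s².
Constant speed: t = d/v = 291/31.6 = 9.21 s

Phase 3 (accelerating): v₀ = 31.6 m/s, a = 2.7 m/s².
v = v₀ + at → t = (63 − 31.6) / 2.7 = 11.6 s
v² = v₀² + 2aΔx → Δx = (63² − 31.6²)/(2·2.7) = 550 m
Total distance = 175 + 291 + 550 = 1020 m

1020 m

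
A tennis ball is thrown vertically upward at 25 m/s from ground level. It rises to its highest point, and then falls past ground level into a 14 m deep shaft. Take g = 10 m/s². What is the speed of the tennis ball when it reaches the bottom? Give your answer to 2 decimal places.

30.08 m/s

Phase 1 (rising): v₀ = 25.0 m/s, a = -10 m/s².
v = v₀ + at → t = (0 − 25.0) / -10 = 2.50 s
v² = v₀² + 2aΔx → Δx = (0² − 25.0²)/(2·-10) = 31.2 m

Phase 2 (falling): v₀ = 0 m/s, a = -10 m/s².
Falls 45.2 m from rest: t = √(2·45.2/10) = 3.01 s; v = g·t = 30.1 m/s.
Final speed = 30.1 m/s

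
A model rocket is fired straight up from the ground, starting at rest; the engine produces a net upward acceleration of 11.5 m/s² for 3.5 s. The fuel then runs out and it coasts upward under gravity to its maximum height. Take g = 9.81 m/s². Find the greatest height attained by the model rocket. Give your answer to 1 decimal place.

Phase 1 (powered ascent): v₀ = 0 m/s, a = 11.5 m/s².
v = v₀ + at = 0 + (11.5)(3.5) = 40.2 m/s
Δx = v₀t + ½at² = 0·3.5 + 0.5·11.5·3.5² = 70.4 m

Phase 2 (coasting upward): v₀ = 40.2 m/s, a = -9.81 m/s².
v = v₀ + at → t = (0 − 40.2) / -9.81 = 4.10 s
v² = v₀² + 2aΔx → Δx = (0² − 40.2²)/(2·-9.81) = 82.6 m
Maximum height = 70.4 + 82.6 = 153 m

153.0 m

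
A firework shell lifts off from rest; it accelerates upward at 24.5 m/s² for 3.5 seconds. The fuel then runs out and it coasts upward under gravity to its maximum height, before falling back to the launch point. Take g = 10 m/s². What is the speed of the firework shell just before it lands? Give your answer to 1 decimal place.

Phase 1 (powered ascent): v₀ = 0 m/s, a = 24.5 m/s².
v = v₀ + at = 0 + (24.5)(3.5) = 85.8 m/s
Δx = v₀t + ½at² = 0·3.5 + 0.5·24.5·3.5² = 150 m

Phase 2 (coasting upward): v₀ = 85.8 m/s, a = -10 m/s².
v = v₀ + at → t = (0 − 85.8) / -10 = 8.57 s
v² = v₀² + 2aΔx → Δx = (0² − 85.8²)/(2·-10) = 368 m

Phase 3 (free fall): v₀ = 0 m/s, a = -10 m/s².
Falls 518 m from rest: t = √(2·518/10) = 10.2 s; v = g·t = 102 m/s.
Impact speed = 102 m/s

101.8 m/s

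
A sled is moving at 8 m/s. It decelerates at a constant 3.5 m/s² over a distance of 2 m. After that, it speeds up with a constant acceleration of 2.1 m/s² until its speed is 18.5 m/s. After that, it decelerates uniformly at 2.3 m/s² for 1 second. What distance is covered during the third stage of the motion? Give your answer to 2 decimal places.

17.35 m

Phase 1 (decelerating): v₀ = 8.00 m/s, a = -3.5 m/s².
v² = v₀² + 2aΔx = 8.00² + 2·-3.5·2 = 50.0 → v = 7.07 m/s
t = (v − v₀)/a = (7.07 − 8.00)/-3.5 = 0.265 s

Phase 2 (accelerating): v₀ = 7.07 m/s, a = 2.1 m/s².
v = v₀ + at → t = (18.5 − 7.07) / 2.1 = 5.44 s
v² = v₀² + 2aΔx → Δx = (18.5² − 7.07²)/(2·2.1) = 69.6 m

Phase 3 (decelerating): v₀ = 18.5 m/s, a = -2.3 m/s².
v = v₀ + at = 18.5 + (-2.3)(1) = 16.2 m/s
Δx = v₀t + ½at² = 18.5·1 + 0.5·-2.3·1² = 17.4 m
Distance in phase 3 = 17.4 m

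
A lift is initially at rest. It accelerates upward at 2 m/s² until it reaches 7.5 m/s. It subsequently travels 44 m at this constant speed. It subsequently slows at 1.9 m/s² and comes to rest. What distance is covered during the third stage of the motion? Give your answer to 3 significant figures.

Phase 1 (accelerating): v₀ = 0 m/s, a = 2 m/s².
v = v₀ + at → t = (7.5 − 0) / 2 = 3.75 s
v² = v₀² + 2aΔx → Δx = (7.5² − 0²)/(2·2) = 14.1 m

Phase 2 (constant speed): v₀ = 7.50 m/s, a = 0 m/s².
Constant speed: t = d/v = 44/7.50 = 5.87 s

Phase 3 (decelerating): v₀ = 7.50 m/s, a = -1.9 m/s².
v = v₀ + at → t = (0 − 7.50) / -1.9 = 3.95 s
v² = v₀² + 2aΔx → Δx = (0² − 7.50²)/(2·-1.9) = 14.8 m
Distance in phase 3 = 14.8 m

14.8 m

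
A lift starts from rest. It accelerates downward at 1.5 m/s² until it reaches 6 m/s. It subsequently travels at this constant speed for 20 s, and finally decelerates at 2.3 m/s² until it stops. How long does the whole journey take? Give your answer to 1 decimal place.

Phase 1 (accelerating): v₀ = 0 m/s, a = 1.5 m/s².
v = v₀ + at → t = (6 − 0) / 1.5 = 4.00 s
v² = v₀² + 2aΔx → Δx = (6² − 0²)/(2·1.5) = 12.0 m

Phase 2 (constant speed): v₀ = 6.00 m/s, a = 0 m/s².
v = v₀ + at = 6.00 + (0)(20) = 6.00 m/s
Δx = v₀t + ½at² = 6.00·20 + 0.5·0·20² = 120 m

Phase 3 (decelerating): v₀ = 6.00 m/s, a = -2.3 m/s².
v = v₀ + at → t = (0 − 6.00) / -2.3 = 2.61 s
v² = v₀² + 2aΔx → Δx = (0² − 6.00²)/(2·-2.3) = 7.83 m
Total time = 4.00 + 20.0 + 2.61 = 26.6 s

26.6 s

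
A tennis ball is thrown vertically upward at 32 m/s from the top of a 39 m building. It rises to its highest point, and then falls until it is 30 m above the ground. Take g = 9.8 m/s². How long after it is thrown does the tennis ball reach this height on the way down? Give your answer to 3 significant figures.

Phase 1 (rising): v₀ = 32.0 m/s, a = -9.8 m/s².
v = v₀ + at → t = (0 − 32.0) / -9.8 = 3.27 s
v² = v₀² + 2aΔx → Δx = (0² − 32.0²)/(2·-9.8) = 52.2 m

Phase 2 (falling): v₀ = 0 m/s, a = -9.8 m/s².
Falls 61.2 m from rest: t = √(2·61.2/9.8) = 3.54 s; v = g·t = 34.6 m/s.
Total time = 3.27 + 3.54 = 6.80 s

6.80 s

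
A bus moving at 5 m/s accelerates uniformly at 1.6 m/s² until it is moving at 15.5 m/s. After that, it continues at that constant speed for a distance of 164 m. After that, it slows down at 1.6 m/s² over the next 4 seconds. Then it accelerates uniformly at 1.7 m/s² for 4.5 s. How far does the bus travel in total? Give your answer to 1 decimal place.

Phase 1 (accelerating): v₀ = 5.00 m/s, a = 1.6 m/s².
v = v₀ + at → t = (15.5 − 5.00) / 1.6 = 6.56 s
v² = v₀² + 2aΔx → Δx = (15.5² − 5.00²)/(2·1.6) = 67.3 m

Phase 2 (constant speed): v₀ = 15.5 m/s, a = 0 m/s².
Constant speed: t = d/v = 164/15.5 = 10.6 s

Phase 3 (decelerating): v₀ = 15.5 m/s, a = -1.6 m/s².
v = v₀ + at = 15.5 + (-1.6)(4) = 9.10 m/s
Δx = v₀t + ½at² = 15.5·4 + 0.5·-1.6·4² = 49.2 m

Phase 4 (accelerating): v₀ = 9.10 m/s, a = 1.7 m/s².
v = v₀ + at = 9.10 + (1.7)(4.5) = 16.8 m/s
Δx = v₀t + ½at² = 9.10·4.5 + 0.5·1.7·4.5² = 58.2 m
Total distance = 67.3 + 164 + 49.2 + 58.2 = 339 m

338.6 m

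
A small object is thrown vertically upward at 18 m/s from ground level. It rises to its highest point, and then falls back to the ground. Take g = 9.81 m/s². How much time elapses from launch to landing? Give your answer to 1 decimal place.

Phase 1 (rising): v₀ = 18.0 m/s, a = -9.81 m/s².
v = v₀ + at → t = (0 − 18.0) / -9.81 = 1.83 s
v² = v₀² + 2aΔx → Δx = (0² − 18.0²)/(2·-9.81) = 16.5 m

Phase 2 (falling): v₀ = 0 m/s, a = -9.81 m/s².
Falls 16.5 m from rest: t = √(2·16.5/9.81) = 1.83 s; v = g·t = 18.0 m/s.
Total time = 1.83 + 1.83 = 3.67 s

3.7 s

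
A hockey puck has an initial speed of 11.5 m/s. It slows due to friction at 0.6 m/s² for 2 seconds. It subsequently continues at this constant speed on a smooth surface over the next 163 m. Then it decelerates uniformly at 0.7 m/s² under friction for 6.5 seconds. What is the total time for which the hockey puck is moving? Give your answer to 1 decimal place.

Phase 1 (decelerating): v₀ = 11.5 m/s, a = -0.6 m/s².
v = v₀ + at = 11.5 + (-0.6)(2) = 10.3 m/s
Δx = v₀t + ½at² = 11.5·2 + 0.5·-0.6·2² = 21.8 m

Phase 2 (constant speed): v₀ = 10.3 m/s, a = 0 m/s².
Constant speed: t = d/v = 163/10.3 = 15.8 s

Phase 3 (decelerating): v₀ = 10.3 m/s, a = -0.7 m/s².
v = v₀ + at = 10.3 + (-0.7)(6.5) = 5.75 m/s
Δx = v₀t + ½at² = 10.3·6.5 + 0.5·-0.7·6.5² = 52.2 m
Total time = 2.00 + 15.8 + 6.50 = 24.3 s

24.3 s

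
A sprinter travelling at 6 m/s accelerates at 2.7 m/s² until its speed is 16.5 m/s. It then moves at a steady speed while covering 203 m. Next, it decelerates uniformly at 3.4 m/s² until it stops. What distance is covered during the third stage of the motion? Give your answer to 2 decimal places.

40.04 m

Phase 1 (accelerating): v₀ = 6.00 m/s, a = 2.7 m/s².
v = v₀ + at → t = (16.5 − 6.00) / 2.7 = 3.89 s
v² = v₀² + 2aΔx → Δx = (16.5² − 6.00²)/(2·2.7) = 43.8 m

Phase 2 (constant speed): v₀ = 16.5 m/s, a = 0 m/s².
Constant speed: t = d/v = 203/16.5 = 12.3 s

Phase 3 (decelerating): v₀ = 16.5 m/s, a = -3.4 m/s².
v = v₀ + at → t = (0 − 16.5) / -3.4 = 4.85 s
v² = v₀² + 2aΔx → Δx = (0² − 16.5²)/(2·-3.4) = 40.0 m
Distance in phase 3 = 40.0 m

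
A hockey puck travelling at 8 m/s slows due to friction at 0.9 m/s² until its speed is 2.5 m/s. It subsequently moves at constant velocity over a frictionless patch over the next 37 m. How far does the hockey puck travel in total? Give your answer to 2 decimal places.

69.08 m

Phase 1 (decelerating): v₀ = 8.00 m/s, a = -0.9 m/s².
v = v₀ + at → t = (2.5 − 8.00) / -0.9 = 6.11 s
v² = v₀² + 2aΔx → Δx = (2.5² − 8.00²)/(2·-0.9) = 32.1 m

Phase 2 (constant speed): v₀ = 2.50 m/s, a = 0 m/s².
Constant speed: t = d/v = 37/2.50 = 14.8 s
Total distance = 32.1 + 37.0 = 69.1 m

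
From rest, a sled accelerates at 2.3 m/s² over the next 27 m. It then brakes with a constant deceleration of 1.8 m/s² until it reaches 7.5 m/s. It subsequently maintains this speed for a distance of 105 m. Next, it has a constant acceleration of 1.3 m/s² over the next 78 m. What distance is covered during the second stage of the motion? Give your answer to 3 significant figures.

18.9 m

Phase 1 (accelerating): v₀ = 0 m/s, a = 2.3 m/s².
v² = v₀² + 2aΔx = 0² + 2·2.3·27 = 124 → v = 11.1 m/s
t = (v − v₀)/a = (11.1 − 0)/2.3 = 4.85 s

Phase 2 (decelerating): v₀ = 11.1 m/s, a = -1.8 m/s².
v = v₀ + at → t = (7.5 − 11.1) / -1.8 = 2.02 s
v² = v₀² + 2aΔx → Δx = (7.5² − 11.1²)/(2·-1.8) = 18.9 m
Distance in phase 2 = 18.9 m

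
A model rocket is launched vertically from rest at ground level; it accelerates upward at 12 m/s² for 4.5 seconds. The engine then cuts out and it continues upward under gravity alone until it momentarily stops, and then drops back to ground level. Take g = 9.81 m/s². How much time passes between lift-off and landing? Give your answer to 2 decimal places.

Phase 1 (powered ascent): v₀ = 0 m/s, a = 12 m/s².
v = v₀ + at = 0 + (12)(4.5) = 54.0 m/s
Δx = v₀t + ½at² = 0·4.5 + 0.5·12·4.5² = 122 m

Phase 2 (coasting upward): v₀ = 54.0 m/s, a = -9.81 m/s².
v = v₀ + at → t = (0 − 54.0) / -9.81 = 5.50 s
v² = v₀² + 2aΔx → Δx = (0² − 54.0²)/(2·-9.81) = 149 m

Phase 3 (free fall): v₀ = 0 m/s, a = -9.81 m/s².
Falls 270 m from rest: t = √(2·270/9.81) = 7.42 s; v = g·t = 72.8 m/s.
Total time = 4.50 + 5.50 + 7.42 = 17.4 s

17.43 s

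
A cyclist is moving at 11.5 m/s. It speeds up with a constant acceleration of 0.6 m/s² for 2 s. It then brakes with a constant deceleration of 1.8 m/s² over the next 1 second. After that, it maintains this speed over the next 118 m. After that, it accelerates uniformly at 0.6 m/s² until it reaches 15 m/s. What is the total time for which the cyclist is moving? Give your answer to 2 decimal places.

20.66 s

Phase 1 (accelerating): v₀ = 11.5 m/s, a = 0.6 m/s².
v = v₀ + at = 11.5 + (0.6)(2) = 12.7 m/s
Δx = v₀t + ½at² = 11.5·2 + 0.5·0.6·2² = 24.2 m

Phase 2 (decelerating): v₀ = 12.7 m/s, a = -1.8 m/s².
v = v₀ + at = 12.7 + (-1.8)(1) = 10.9 m/s
Δx = v₀t + ½at² = 12.7·1 + 0.5·-1.8·1² = 11.8 m

Phase 3 (constant speed): v₀ = 10.9 m/s, a = 0 m/s².
Constant speed: t = d/v = 118/10.9 = 10.8 s

Phase 4 (accelerating): v₀ = 10.9 m/s, a = 0.6 m/s².
v = v₀ + at → t = (15 − 10.9) / 0.6 = 6.83 s
v² = v₀² + 2aΔx → Δx = (15² − 10.9²)/(2·0.6) = 88.5 m
Total time = 2.00 + 1.00 + 10.8 + 6.83 = 20.7 s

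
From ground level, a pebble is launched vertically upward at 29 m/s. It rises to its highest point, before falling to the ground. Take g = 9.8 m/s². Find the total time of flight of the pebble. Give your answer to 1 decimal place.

5.9 s

Phase 1 (rising): v₀ = 29.0 m/s, a = -9.8 m/s².
v = v₀ + at → t = (0 − 29.0) / -9.8 = 2.96 s
v² = v₀² + 2aΔx → Δx = (0² − 29.0²)/(2·-9.8) = 42.9 m

Phase 2 (falling): v₀ = 0 m/s, a = -9.8 m/s².
Falls 42.9 m from rest: t = √(2·42.9/9.8) = 2.96 s; v = g·t = 29.0 m/s.
Total time = 2.96 + 2.96 = 5.92 s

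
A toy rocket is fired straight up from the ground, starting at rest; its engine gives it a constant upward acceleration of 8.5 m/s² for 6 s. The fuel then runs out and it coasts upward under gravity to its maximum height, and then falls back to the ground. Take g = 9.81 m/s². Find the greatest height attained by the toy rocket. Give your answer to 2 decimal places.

285.57 m

Phase 1 (powered ascent): v₀ = 0 m/s, a = 8.5 m/s².
v = v₀ + at = 0 + (8.5)(6) = 51.0 m/s
Δx = v₀t + ½at² = 0·6 + 0.5·8.5·6² = 153 m

Phase 2 (coasting upward): v₀ = 51.0 m/s, a = -9.81 m/s².
v = v₀ + at → t = (0 − 51.0) / -9.81 = 5.20 s
v² = v₀² + 2aΔx → Δx = (0² − 51.0²)/(2·-9.81) = 133 m
Maximum height = 153 + 133 = 286 m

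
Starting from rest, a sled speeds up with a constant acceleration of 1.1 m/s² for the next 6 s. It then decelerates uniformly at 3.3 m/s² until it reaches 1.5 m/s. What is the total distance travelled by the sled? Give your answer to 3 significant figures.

26.1 m

Phase 1 (accelerating): v₀ = 0 m/s, a = 1.1 m/s².
v = v₀ + at = 0 + (1.1)(6) = 6.60 m/s
Δx = v₀t + ½at² = 0·6 + 0.5·1.1·6² = 19.8 m

Phase 2 (decelerating): v₀ = 6.60 m/s, a = -3.3 m/s².
v = v₀ + at → t = (1.5 − 6.60) / -3.3 = 1.55 s
v² = v₀² + 2aΔx → Δx = (1.5² − 6.60²)/(2·-3.3) = 6.26 m
Total distance = 19.8 + 6.26 = 26.1 m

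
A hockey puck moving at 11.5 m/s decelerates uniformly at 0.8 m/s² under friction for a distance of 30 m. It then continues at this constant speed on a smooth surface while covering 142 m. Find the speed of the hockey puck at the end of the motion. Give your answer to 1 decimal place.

Phase 1 (decelerating): v₀ = 11.5 m/s, a = -0.8 m/s².
v² = v₀² + 2aΔx = 11.5² + 2·-0.8·30 = 84.2 → v = 9.18 m/s
t = (v − v₀)/a = (9.18 − 11.5)/-0.8 = 2.90 s

Phase 2 (constant speed): v₀ = 9.18 m/s, a = 0 m/s².
Constant speed: t = d/v = 142/9.18 = 15.5 s
Final speed = 9.18 m/s

9.2 m/s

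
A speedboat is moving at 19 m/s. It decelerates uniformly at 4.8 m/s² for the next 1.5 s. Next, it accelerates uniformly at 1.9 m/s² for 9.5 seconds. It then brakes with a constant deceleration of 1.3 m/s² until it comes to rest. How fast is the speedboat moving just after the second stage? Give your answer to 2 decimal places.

Phase 1 (decelerating): v₀ = 19.0 m/s, a = -4.8 m/s².
v = v₀ + at = 19.0 + (-4.8)(1.5) = 11.8 m/s
Δx = v₀t + ½at² = 19.0·1.5 + 0.5·-4.8·1.5² = 23.1 m

Phase 2 (accelerating): v₀ = 11.8 m/s, a = 1.9 m/s².
v = v₀ + at = 11.8 + (1.9)(9.5) = 29.9 m/s
Δx = v₀t + ½at² = 11.8·9.5 + 0.5·1.9·9.5² = 198 m
Speed at end of phase 2 = 29.9 m/s

29.85 m/s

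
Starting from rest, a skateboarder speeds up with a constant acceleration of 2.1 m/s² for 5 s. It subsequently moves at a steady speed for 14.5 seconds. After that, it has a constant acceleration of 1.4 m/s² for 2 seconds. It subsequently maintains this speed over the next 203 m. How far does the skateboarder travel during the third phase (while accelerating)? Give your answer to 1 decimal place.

23.8 m

Phase 1 (accelerating): v₀ = 0 m/s, a = 2.1 m/s².
v = v₀ + at = 0 + (2.1)(5) = 10.5 m/s
Δx = v₀t + ½at² = 0·5 + 0.5·2.1·5² = 26.2 m

Phase 2 (constant speed): v₀ = 10.5 m/s, a = 0 m/s².
v = v₀ + at = 10.5 + (0)(14.5) = 10.5 m/s
Δx = v₀t + ½at² = 10.5·14.5 + 0.5·0·14.5² = 152 m

Phase 3 (accelerating): v₀ = 10.5 m/s, a = 1.4 m/s².
v = v₀ + at = 10.5 + (1.4)(2) = 13.3 m/s
Δx = v₀t + ½at² = 10.5·2 + 0.5·1.4·2² = 23.8 m
Distance in phase 3 = 23.8 m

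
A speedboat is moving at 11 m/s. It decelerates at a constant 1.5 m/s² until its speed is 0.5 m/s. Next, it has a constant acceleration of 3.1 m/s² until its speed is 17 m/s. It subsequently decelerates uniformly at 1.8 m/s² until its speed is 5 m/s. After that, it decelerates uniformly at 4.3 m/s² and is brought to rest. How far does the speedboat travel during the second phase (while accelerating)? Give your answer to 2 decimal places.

46.57 m

Phase 1 (decelerating): v₀ = 11.0 m/s, a = -1.5 m/s².
v = v₀ + at → t = (0.5 − 11.0) / -1.5 = 7.00 s
v² = v₀² + 2aΔx → Δx = (0.5² − 11.0²)/(2·-1.5) = 40.2 m

Phase 2 (accelerating): v₀ = 0.500 m/s, a = 3.1 m/s².
v = v₀ + at → t = (17 − 0.500) / 3.1 = 5.32 s
v² = v₀² + 2aΔx → Δx = (17² − 0.500²)/(2·3.1) = 46.6 m
Distance in phase 2 = 46.6 m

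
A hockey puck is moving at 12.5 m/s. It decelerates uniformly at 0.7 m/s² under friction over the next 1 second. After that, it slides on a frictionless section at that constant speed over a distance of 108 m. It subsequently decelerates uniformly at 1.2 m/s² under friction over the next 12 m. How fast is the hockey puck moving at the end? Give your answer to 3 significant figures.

10.5 m/s

Phase 1 (decelerating): v₀ = 12.5 m/s, a = -0.7 m/s².
v = v₀ + at = 12.5 + (-0.7)(1) = 11.8 m/s
Δx = v₀t + ½at² = 12.5·1 + 0.5·-0.7·1² = 12.2 m

Phase 2 (constant speed): v₀ = 11.8 m/s, a = 0 m/s².
Constant speed: t = d/v = 108/11.8 = 9.15 s

Phase 3 (decelerating): v₀ = 11.8 m/s, a = -1.2 m/s².
v² = v₀² + 2aΔx = 11.8² + 2·-1.2·12 = 110 → v = 10.5 m/s
t = (v − v₀)/a = (10.5 − 11.8)/-1.2 = 1.08 s
Final speed = 10.5 m/s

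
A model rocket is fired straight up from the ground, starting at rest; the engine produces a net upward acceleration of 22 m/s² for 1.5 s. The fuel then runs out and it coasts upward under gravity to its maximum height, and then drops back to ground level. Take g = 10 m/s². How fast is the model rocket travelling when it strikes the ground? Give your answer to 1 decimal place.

Phase 1 (powered ascent): v₀ = 0 m/s, a = 22 m/s².
v = v₀ + at = 0 + (22)(1.5) = 33.0 m/s
Δx = v₀t + ½at² = 0·1.5 + 0.5·22·1.5² = 24.8 m

Phase 2 (coasting upward): v₀ = 33.0 m/s, a = -10 m/s².
v = v₀ + at → t = (0 − 33.0) / -10 = 3.30 s
v² = v₀² + 2aΔx → Δx = (0² − 33.0²)/(2·-10) = 54.5 m

Phase 3 (free fall): v₀ = 0 m/s, a = -10 m/s².
Falls 79.2 m from rest: t = √(2·79.2/10) = 3.98 s; v = g·t = 39.8 m/s.
Impact speed = 39.8 m/s

39.8 m/s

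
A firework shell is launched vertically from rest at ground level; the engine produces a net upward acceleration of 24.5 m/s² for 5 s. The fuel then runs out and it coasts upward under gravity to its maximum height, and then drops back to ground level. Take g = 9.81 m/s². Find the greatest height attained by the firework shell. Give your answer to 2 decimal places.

1071.09 m

Phase 1 (powered ascent): v₀ = 0 m/s, a = 24.5 m/s².
v = v₀ + at = 0 + (24.5)(5) = 122 m/s
Δx = v₀t + ½at² = 0·5 + 0.5·24.5·5² = 306 m

Phase 2 (coasting upward): v₀ = 122 m/s, a = -9.81 m/s².
v = v₀ + at → t = (0 − 122) / -9.81 = 12.5 s
v² = v₀² + 2aΔx → Δx = (0² − 122²)/(2·-9.81) = 765 m
Maximum height = 306 + 765 = 1070 m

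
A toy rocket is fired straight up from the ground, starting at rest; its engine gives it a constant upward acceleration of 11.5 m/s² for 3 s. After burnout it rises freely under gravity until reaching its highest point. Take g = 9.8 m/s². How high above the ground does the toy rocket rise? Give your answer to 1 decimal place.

112.5 m

Phase 1 (powered ascent): v₀ = 0 m/s, a = 11.5 m/s².
v = v₀ + at = 0 + (11.5)(3) = 34.5 m/s
Δx = v₀t + ½at² = 0·3 + 0.5·11.5·3² = 51.8 m

Phase 2 (coasting upward): v₀ = 34.5 m/s, a = -9.8 m/s².
v = v₀ + at → t = (0 − 34.5) / -9.8 = 3.52 s
v² = v₀² + 2aΔx → Δx = (0² − 34.5²)/(2·-9.8) = 60.7 m
Maximum height = 51.8 + 60.7 = 112 m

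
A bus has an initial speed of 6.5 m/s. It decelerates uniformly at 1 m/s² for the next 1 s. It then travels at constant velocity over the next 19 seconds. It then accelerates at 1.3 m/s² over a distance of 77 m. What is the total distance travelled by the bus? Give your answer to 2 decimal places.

Phase 1 (decelerating): v₀ = 6.50 m/s, a = -1 m/s².
v = v₀ + at = 6.50 + (-1)(1) = 5.50 m/s
Δx = v₀t + ½at² = 6.50·1 + 0.5·-1·1² = 6.00 m

Phase 2 (constant speed): v₀ = 5.50 m/s, a = 0 m/s².
v = v₀ + at = 5.50 + (0)(19) = 5.50 m/s
Δx = v₀t + ½at² = 5.50·19 + 0.5·0·19² = 104 m

Phase 3 (accelerating): v₀ = 5.50 m/s, a = 1.3 m/s².
v² = v₀² + 2aΔx = 5.50² + 2·1.3·77 = 230 → v = 15.2 m/s
t = (v − v₀)/a = (15.2 − 5.50)/1.3 = 7.45 s
Total distance = 6.00 + 104 + 77.0 = 188 m

187.50 m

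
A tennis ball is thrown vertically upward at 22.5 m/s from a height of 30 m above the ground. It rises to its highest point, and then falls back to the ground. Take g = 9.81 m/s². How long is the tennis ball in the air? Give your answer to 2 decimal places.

Phase 1 (rising): v₀ = 22.5 m/s, a = -9.81 m/s².
v = v₀ + at → t = (0 − 22.5) / -9.81 = 2.29 s
v² = v₀² + 2aΔx → Δx = (0² − 22.5²)/(2·-9.81) = 25.8 m

Phase 2 (falling): v₀ = 0 m/s, a = -9.81 m/s².
Falls 55.8 m from rest: t = √(2·55.8/9.81) = 3.37 s; v = g·t = 33.1 m/s.
Total time = 2.29 + 3.37 = 5.67 s

5.67 s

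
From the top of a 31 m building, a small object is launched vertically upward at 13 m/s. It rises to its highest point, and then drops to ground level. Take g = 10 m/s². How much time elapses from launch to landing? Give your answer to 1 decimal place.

Phase 1 (rising): v₀ = 13.0 m/s, a = -10 m/s².
v = v₀ + at → t = (0 − 13.0) / -10 = 1.30 s
v² = v₀² + 2aΔx → Δx = (0² − 13.0²)/(2·-10) = 8.45 m

Phase 2 (falling): v₀ = 0 m/s, a = -10 m/s².
Falls 39.5 m from rest: t = √(2·39.5/10) = 2.81 s; v = g·t = 28.1 m/s.
Total time = 1.30 + 2.81 = 4.11 s

4.1 s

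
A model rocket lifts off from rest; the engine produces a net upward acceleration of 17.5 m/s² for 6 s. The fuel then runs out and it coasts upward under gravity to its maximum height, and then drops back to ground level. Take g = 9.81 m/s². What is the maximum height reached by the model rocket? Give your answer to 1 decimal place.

876.9 m

Phase 1 (powered ascent): v₀ = 0 m/s, a = 17.5 m/s².
v = v₀ + at = 0 + (17.5)(6) = 105 m/s
Δx = v₀t + ½at² = 0·6 + 0.5·17.5·6² = 315 m

Phase 2 (coasting upward): v₀ = 105 m/s, a = -9.81 m/s².
v = v₀ + at → t = (0 − 105) / -9.81 = 10.7 s
v² = v₀² + 2aΔx → Δx = (0² − 105²)/(2·-9.81) = 562 m
Maximum height = 315 + 562 = 877 m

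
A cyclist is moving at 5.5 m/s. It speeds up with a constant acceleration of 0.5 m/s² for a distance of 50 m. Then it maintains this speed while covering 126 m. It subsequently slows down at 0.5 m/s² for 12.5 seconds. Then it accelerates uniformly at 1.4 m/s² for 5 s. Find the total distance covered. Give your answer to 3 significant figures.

280 m

Phase 1 (accelerating): v₀ = 5.50 m/s, a = 0.5 m/s².
v² = v₀² + 2aΔx = 5.50² + 2·0.5·50 = 80.2 → v = 8.96 m/s
t = (v − v₀)/a = (8.96 − 5.50)/0.5 = 6.92 s

Phase 2 (constant speed): v₀ = 8.96 m/s, a = 0 m/s².
Constant speed: t = d/v = 126/8.96 = 14.1 s

Phase 3 (decelerating): v₀ = 8.96 m/s, a = -0.5 m/s².
v = v₀ + at = 8.96 + (-0.5)(12.5) = 2.71 m/s
Δx = v₀t + ½at² = 8.96·12.5 + 0.5·-0.5·12.5² = 72.9 m

Phase 4 (accelerating): v₀ = 2.71 m/s, a = 1.4 m/s².
v = v₀ + at = 2.71 + (1.4)(5) = 9.71 m/s
Δx = v₀t + ½at² = 2.71·5 + 0.5·1.4·5² = 31.0 m
Total distance = 50.0 + 126 + 72.9 + 31.0 = 280 m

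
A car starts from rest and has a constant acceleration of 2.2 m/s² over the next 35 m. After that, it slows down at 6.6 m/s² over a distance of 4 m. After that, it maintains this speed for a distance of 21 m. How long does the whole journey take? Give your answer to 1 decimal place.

8.1 s

Phase 1 (accelerating): v₀ = 0 m/s, a = 2.2 m/s².
v² = v₀² + 2aΔx = 0² + 2·2.2·35 = 154 → v = 12.4 m/s
t = (v − v₀)/a = (12.4 − 0)/2.2 = 5.64 s

Phase 2 (decelerating): v₀ = 12.4 m/s, a = -6.6 m/s².
v² = v₀² + 2aΔx = 12.4² + 2·-6.6·4 = 101 → v = 10.1 m/s
t = (v − v₀)/a = (10.1 − 12.4)/-6.6 = 0.356 s

Phase 3 (constant speed): v₀ = 10.1 m/s, a = 0 m/s².
Constant speed: t = d/v = 21/10.1 = 2.09 s
Total time = 5.64 + 0.356 + 2.09 = 8.08 s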